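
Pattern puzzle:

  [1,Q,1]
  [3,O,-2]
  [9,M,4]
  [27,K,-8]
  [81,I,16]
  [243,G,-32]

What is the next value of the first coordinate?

729

First coordinate: ×3 each step, so 1, 3, 9, 27, 81, 243 → 729.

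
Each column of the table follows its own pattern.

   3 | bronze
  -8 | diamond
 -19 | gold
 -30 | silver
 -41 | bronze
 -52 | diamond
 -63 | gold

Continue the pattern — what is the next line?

For the first component, −11 each step: 3, -8, -19, -30, -41, -52, -63 → -74.
Rank — repeats bronze → diamond → gold → silver: bronze, diamond, gold, silver, bronze, diamond, gold → silver.
So the next line is -74  silver.

-74  silver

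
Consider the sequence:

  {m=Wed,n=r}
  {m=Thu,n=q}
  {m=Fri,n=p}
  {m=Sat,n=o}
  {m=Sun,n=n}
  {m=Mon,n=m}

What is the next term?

M goes Wed, Thu, Fri, Sat, Sun, Mon → Tue (runs through the weekdays Mon→Sun).
N: letters move back 1 place in the alphabet, so r, q, p, o, n, m → l.
Combining the parts gives {m=Tue,n=l}.

{m=Tue,n=l}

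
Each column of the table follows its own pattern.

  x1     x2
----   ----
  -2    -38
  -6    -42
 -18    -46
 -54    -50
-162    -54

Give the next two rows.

Column x1: -2, -6, -18, -54, -162 → -486 → -1458 (×3 each step).
Column x2 — −4 each step: -38, -42, -46, -50, -54 → -58 → -62.
Putting the parts together: -486  -58 and then -1458  -62.

-486  -58; -1458  -62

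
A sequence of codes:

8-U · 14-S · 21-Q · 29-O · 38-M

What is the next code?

First component goes 8, 14, 21, 29, 38 → 48 (differences are 6, 7, 8, … (increasing by 1 each time)).
For the letter, letters move back 2 places in the alphabet: U, S, Q, O, M → K.
So the next code is 48-K.

48-K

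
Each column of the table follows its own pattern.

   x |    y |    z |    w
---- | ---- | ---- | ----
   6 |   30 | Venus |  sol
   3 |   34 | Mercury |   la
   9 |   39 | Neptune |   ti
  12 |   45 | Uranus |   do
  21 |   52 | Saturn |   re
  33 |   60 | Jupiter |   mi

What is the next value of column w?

fa

Column w — runs through the solfège scale do→ti: sol, la, ti, do, re, mi → fa.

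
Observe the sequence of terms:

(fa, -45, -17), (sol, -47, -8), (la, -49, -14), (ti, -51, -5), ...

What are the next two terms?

Note: runs through the solfège scale do→ti; fa, sol, la, ti → do → re.
For the second component, −2 each step: -45, -47, -49, -51 → -53 → -55.
Third component — alternating steps +9, −6, +9, −6, …: -17, -8, -14, -5 → -11 → -2.
Putting the parts together: (do, -53, -11) and then (re, -55, -2).

(do, -53, -11), (re, -55, -2)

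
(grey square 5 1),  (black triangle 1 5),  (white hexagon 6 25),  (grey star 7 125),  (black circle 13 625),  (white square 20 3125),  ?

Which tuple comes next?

Shade: repeats grey → black → white; grey, black, white, grey, black, white → grey.
Shape: repeats square → triangle → hexagon → star → circle, so square, triangle, hexagon, star, circle, square → triangle.
Third component goes 5, 1, 6, 7, 13, 20 → 33 (each term is the sum of the two before it).
Fourth component: ×5 each step, so 1, 5, 25, 125, 625, 3125 → 15625.
Putting it together: (grey triangle 33 15625).

(grey triangle 33 15625)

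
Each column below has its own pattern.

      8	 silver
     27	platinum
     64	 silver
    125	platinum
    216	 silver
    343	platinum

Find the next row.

512  silver

For the first component, perfect cubes: 2³, 3³, 4³, …: 8, 27, 64, 125, 216, 343 → 512.
For the metal, alternates silver ↔ platinum: silver, platinum, silver, platinum, silver, platinum → silver.
Putting it together: 512  silver.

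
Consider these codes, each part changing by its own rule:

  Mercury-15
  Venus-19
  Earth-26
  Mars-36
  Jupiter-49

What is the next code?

Saturn-65

Planet: runs through the planets Mercury→Neptune, so Mercury, Venus, Earth, Mars, Jupiter → Saturn.
Second component: differences are 4, 7, 10, … (increasing by 3 each time); 15, 19, 26, 36, 49 → 65.
Combining the parts gives Saturn-65.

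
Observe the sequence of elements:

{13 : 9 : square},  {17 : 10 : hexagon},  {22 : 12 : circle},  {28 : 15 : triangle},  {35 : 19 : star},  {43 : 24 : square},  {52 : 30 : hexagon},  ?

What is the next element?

{62 : 37 : circle}

First slot — differences are 4, 5, 6, … (increasing by 1 each time): 13, 17, 22, 28, 35, 43, 52 → 62.
Second slot: 9, 10, 12, 15, 19, 24, 30 → 37 (differences are 1, 2, 3, … (increasing by 1 each time)).
For the shape, repeats square → hexagon → circle → triangle → star: square, hexagon, circle, triangle, star, square, hexagon → circle.
Putting it together: {62 : 37 : circle}.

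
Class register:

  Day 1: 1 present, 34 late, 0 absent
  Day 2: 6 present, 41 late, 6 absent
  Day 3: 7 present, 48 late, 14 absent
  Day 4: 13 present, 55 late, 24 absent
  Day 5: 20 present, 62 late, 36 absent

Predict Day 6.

Present: each term is the sum of the two before it; 1, 6, 7, 13, 20 → 33.
Late — +7 each step: 34, 41, 48, 55, 62 → 69.
Absent — differences are 6, 8, 10, … (increasing by 2 each time): 0, 6, 14, 24, 36 → 50.
So the next row is 33 present, 69 late, 50 absent.

33 present, 69 late, 50 absent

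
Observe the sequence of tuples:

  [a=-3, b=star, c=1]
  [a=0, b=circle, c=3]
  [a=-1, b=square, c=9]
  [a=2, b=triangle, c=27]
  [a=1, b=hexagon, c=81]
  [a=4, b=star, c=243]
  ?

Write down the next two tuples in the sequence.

A: alternating steps +3, −1, +3, −1, …, so -3, 0, -1, 2, 1, 4 → 3 → 6.
B: repeats star → circle → square → triangle → hexagon, so star, circle, square, triangle, hexagon, star → circle → square.
C goes 1, 3, 9, 27, 81, 243 → 729 → 2187 (×3 each step).
So the next two tuples are [a=3, b=circle, c=729] and [a=6, b=square, c=2187].

[a=3, b=circle, c=729], [a=6, b=square, c=2187]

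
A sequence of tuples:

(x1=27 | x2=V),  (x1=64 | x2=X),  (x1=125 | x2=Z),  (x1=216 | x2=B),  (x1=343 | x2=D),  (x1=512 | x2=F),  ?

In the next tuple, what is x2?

X2 — letters move forward 2 places in the alphabet, wrapping Z→A: V, X, Z, B, D, F → H.

H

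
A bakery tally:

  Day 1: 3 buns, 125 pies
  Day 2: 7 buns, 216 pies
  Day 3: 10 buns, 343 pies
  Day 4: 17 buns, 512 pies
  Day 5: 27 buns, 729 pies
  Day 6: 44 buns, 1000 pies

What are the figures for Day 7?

71 buns, 1331 pies

Buns: each term is the sum of the two before it, so 3, 7, 10, 17, 27, 44 → 71.
Pies goes 125, 216, 343, 512, 729, 1000 → 1331 (perfect cubes: 5³, 6³, 7³, …).
Combining the parts gives 71 buns, 1331 pies.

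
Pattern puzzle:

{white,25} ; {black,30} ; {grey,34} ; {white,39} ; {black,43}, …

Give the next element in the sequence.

{grey,48}

Shade: repeats white → black → grey; white, black, grey, white, black → grey.
For the second component, alternating steps +5, +4, +5, +4, …: 25, 30, 34, 39, 43 → 48.
Putting it together: {grey,48}.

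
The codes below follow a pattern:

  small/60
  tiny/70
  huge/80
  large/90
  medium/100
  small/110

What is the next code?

For the size, repeats small → tiny → huge → large → medium: small, tiny, huge, large, medium, small → tiny.
Second component: +10 each step, so 60, 70, 80, 90, 100, 110 → 120.
So the next code is tiny/120.

tiny/120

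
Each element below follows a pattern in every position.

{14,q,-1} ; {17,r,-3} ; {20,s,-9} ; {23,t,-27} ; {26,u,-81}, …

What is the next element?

First part goes 14, 17, 20, 23, 26 → 29 (+3 each step).
For the letter, letters move forward 1 place in the alphabet: q, r, s, t, u → v.
Third part goes -1, -3, -9, -27, -81 → -243 (×3 each step).
Putting it together: {29,v,-243}.

{29,v,-243}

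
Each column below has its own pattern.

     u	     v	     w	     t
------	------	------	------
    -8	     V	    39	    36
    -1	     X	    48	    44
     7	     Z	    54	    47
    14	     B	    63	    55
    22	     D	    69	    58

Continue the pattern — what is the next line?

29  F  78  66

Column u: -8, -1, 7, 14, 22 → 29 (alternating steps +7, +8, +7, +8, …).
Column v: V, X, Z, B, D → F (letters move forward 2 places in the alphabet, wrapping Z→A).
For the column w, alternating steps +9, +6, +9, +6, …: 39, 48, 54, 63, 69 → 78.
Column t — alternating steps +8, +3, +8, +3, …: 36, 44, 47, 55, 58 → 66.
So the next line is 29  F  78  66.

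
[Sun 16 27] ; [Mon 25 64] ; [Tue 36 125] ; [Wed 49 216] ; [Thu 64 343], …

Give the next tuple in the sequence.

For the day, runs through the weekdays Mon→Sun: Sun, Mon, Tue, Wed, Thu → Fri.
Second part: perfect squares: 4², 5², 6², …; 16, 25, 36, 49, 64 → 81.
Third part: perfect cubes: 3³, 4³, 5³, …, so 27, 64, 125, 216, 343 → 512.
So the next tuple is [Fri 81 512].

[Fri 81 512]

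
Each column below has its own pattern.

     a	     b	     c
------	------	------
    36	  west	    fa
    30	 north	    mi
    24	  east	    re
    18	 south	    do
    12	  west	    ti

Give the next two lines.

Column a: 36, 30, 24, 18, 12 → 6 → 0 (−6 each step).
Column b — repeats west → north → east → south: west, north, east, south, west → north → east.
Column c: fa, mi, re, do, ti → la → sol (runs backward through the solfège scale do→ti).
So the next two lines are 6  north  la and 0  east  sol.

6  north  la; 0  east  sol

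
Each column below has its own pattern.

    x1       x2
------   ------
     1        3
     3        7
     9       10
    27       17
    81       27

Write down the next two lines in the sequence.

243  44; 729  71

Column x1 goes 1, 3, 9, 27, 81 → 243 → 729 (×3 each step).
Column x2: each term is the sum of the two before it, so 3, 7, 10, 17, 27 → 44 → 71.
Putting the parts together: 243  44 and then 729  71.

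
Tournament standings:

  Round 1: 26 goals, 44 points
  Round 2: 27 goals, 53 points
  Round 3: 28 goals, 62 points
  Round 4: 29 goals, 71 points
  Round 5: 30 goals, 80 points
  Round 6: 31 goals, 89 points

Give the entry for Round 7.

Goals goes 26, 27, 28, 29, 30, 31 → 32 (+1 each step).
Points — +9 each step: 44, 53, 62, 71, 80, 89 → 98.
Putting it together: 32 goals, 98 points.

32 goals, 98 points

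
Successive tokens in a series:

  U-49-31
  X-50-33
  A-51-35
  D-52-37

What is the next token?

Letter: letters move forward 3 places in the alphabet, wrapping Z→A, so U, X, A, D → G.
Second component: 49, 50, 51, 52 → 53 (+1 each step).
Third component — +2 each step: 31, 33, 35, 37 → 39.
Putting it together: G-53-39.

G-53-39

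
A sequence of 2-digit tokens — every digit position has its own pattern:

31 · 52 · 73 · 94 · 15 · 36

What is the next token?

57

First digit goes 3, 5, 7, 9, 1, 3 → 5 (+2 each step, mod 10).
Second digit: +1 each step, mod 10, so 1, 2, 3, 4, 5, 6 → 7.
So the next token is 57.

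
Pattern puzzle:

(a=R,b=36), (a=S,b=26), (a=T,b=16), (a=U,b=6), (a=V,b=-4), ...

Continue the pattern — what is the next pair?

(a=W,b=-14)

A: letters move forward 1 place in the alphabet; R, S, T, U, V → W.
B — −10 each step: 36, 26, 16, 6, -4 → -14.
So the next pair is (a=W,b=-14).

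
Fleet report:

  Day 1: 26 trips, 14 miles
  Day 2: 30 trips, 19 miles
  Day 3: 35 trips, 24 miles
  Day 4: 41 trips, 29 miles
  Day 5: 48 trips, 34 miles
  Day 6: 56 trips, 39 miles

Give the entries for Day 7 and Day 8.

65 trips, 44 miles; 75 trips, 49 miles

Trips: 26, 30, 35, 41, 48, 56 → 65 → 75 (differences are 4, 5, 6, … (increasing by 1 each time)).
Miles: +5 each step; 14, 19, 24, 29, 34, 39 → 44 → 49.
So the next two lines are 65 trips, 44 miles and 75 trips, 49 miles.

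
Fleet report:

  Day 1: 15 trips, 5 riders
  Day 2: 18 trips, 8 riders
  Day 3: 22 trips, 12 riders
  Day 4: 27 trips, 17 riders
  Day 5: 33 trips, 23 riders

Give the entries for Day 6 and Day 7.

Trips: 15, 18, 22, 27, 33 → 40 → 48 (differences are 3, 4, 5, … (increasing by 1 each time)).
Riders goes 5, 8, 12, 17, 23 → 30 → 38 (always 10 less than the trips).
Putting the parts together: 40 trips, 30 riders and then 48 trips, 38 riders.

40 trips, 30 riders; 48 trips, 38 riders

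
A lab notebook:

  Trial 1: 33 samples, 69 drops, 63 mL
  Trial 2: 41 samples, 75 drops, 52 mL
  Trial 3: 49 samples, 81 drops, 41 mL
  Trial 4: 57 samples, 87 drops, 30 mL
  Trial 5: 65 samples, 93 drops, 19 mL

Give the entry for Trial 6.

Samples: +8 each step; 33, 41, 49, 57, 65 → 73.
For the drops, +6 each step: 69, 75, 81, 87, 93 → 99.
ML — −11 each step: 63, 52, 41, 30, 19 → 8.
So the next line is 73 samples, 99 drops, 8 mL.

73 samples, 99 drops, 8 mL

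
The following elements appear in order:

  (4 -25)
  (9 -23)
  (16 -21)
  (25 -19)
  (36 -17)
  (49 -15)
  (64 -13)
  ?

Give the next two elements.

First part: perfect squares: 2², 3², 4², …, so 4, 9, 16, 25, 36, 49, 64 → 81 → 100.
Second part: -25, -23, -21, -19, -17, -15, -13 → -11 → -9 (+2 each step).
So the next two elements are (81 -11) and (100 -9).

(81 -11), (100 -9)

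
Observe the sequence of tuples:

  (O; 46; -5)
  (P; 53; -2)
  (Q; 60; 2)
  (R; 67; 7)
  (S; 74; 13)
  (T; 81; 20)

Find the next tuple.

(U; 88; 28)

For the letter, letters move forward 1 place in the alphabet: O, P, Q, R, S, T → U.
Second component: 46, 53, 60, 67, 74, 81 → 88 (+7 each step).
Third component: differences are 3, 4, 5, … (increasing by 1 each time), so -5, -2, 2, 7, 13, 20 → 28.
Putting it together: (U; 88; 28).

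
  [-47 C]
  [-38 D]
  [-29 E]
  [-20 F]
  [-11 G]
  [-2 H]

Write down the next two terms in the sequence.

First component: +9 each step, so -47, -38, -29, -20, -11, -2 → 7 → 16.
Letter goes C, D, E, F, G, H → I → J (letters move forward 1 place in the alphabet).
Putting the parts together: [7 I] and then [16 J].

[7 I], [16 J]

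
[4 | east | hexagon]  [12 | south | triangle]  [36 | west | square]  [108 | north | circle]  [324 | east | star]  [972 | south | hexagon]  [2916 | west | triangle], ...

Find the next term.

First component — ×3 each step: 4, 12, 36, 108, 324, 972, 2916 → 8748.
Direction: repeats east → south → west → north, so east, south, west, north, east, south, west → north.
Shape: repeats hexagon → triangle → square → circle → star, so hexagon, triangle, square, circle, star, hexagon, triangle → square.
So the next term is [8748 | north | square].

[8748 | north | square]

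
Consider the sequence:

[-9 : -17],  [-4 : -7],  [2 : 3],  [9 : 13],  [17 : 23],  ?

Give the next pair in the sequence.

[26 : 33]

For the first slot, differences are 5, 6, 7, … (increasing by 1 each time): -9, -4, 2, 9, 17 → 26.
For the second slot, +10 each step: -17, -7, 3, 13, 23 → 33.
Putting it together: [26 : 33].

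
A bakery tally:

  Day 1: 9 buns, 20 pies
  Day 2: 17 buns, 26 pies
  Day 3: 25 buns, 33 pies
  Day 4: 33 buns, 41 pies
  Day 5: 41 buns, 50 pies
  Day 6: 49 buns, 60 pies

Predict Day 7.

For the buns, +8 each step: 9, 17, 25, 33, 41, 49 → 57.
Pies: differences are 6, 7, 8, … (increasing by 1 each time); 20, 26, 33, 41, 50, 60 → 71.
So the next line is 57 buns, 71 pies.

57 buns, 71 pies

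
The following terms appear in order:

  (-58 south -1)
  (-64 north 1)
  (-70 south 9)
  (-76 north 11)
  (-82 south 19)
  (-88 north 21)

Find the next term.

For the first part, −6 each step: -58, -64, -70, -76, -82, -88 → -94.
Direction — alternates south ↔ north: south, north, south, north, south, north → south.
Third part — alternating steps +2, +8, +2, +8, …: -1, 1, 9, 11, 19, 21 → 29.
Putting it together: (-94 south 29).

(-94 south 29)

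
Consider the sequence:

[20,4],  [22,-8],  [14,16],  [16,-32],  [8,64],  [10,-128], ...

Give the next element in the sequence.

First coordinate goes 20, 22, 14, 16, 8, 10 → 2 (alternating steps +2, −8, +2, −8, …).
Second coordinate: ×(-2) each step, so 4, -8, 16, -32, 64, -128 → 256.
So the next element is [2,256].

[2,256]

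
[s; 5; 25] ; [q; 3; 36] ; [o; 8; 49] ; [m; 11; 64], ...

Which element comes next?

Letter: letters move back 2 places in the alphabet, so s, q, o, m → k.
Second part goes 5, 3, 8, 11 → 19 (each term is the sum of the two before it).
For the third part, perfect squares: 5², 6², 7², …: 25, 36, 49, 64 → 81.
Putting it together: [k; 19; 81].

[k; 19; 81]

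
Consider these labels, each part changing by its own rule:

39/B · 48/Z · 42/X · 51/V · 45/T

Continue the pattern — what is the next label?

For the first component, alternating steps +9, −6, +9, −6, …: 39, 48, 42, 51, 45 → 54.
Letter goes B, Z, X, V, T → R (letters move back 2 places in the alphabet, wrapping A→Z).
So the next label is 54/R.

54/R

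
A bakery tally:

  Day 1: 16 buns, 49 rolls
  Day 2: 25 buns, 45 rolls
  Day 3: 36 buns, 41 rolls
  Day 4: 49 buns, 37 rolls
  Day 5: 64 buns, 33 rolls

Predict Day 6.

81 buns, 29 rolls

Buns: perfect squares: 4², 5², 6², …, so 16, 25, 36, 49, 64 → 81.
Rolls: −4 each step; 49, 45, 41, 37, 33 → 29.
Combining the parts gives 81 buns, 29 rolls.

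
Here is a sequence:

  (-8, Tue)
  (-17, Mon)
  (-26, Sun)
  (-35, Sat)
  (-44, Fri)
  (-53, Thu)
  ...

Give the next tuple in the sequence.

First component: −9 each step, so -8, -17, -26, -35, -44, -53 → -62.
Day: Tue, Mon, Sun, Sat, Fri, Thu → Wed (runs backward through the weekdays Mon→Sun).
Combining the parts gives (-62, Wed).

(-62, Wed)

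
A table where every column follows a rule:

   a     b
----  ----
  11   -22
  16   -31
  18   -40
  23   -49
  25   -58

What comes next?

30  -67

For the column a, alternating steps +5, +2, +5, +2, …: 11, 16, 18, 23, 25 → 30.
For the column b, −9 each step: -22, -31, -40, -49, -58 → -67.
Combining the parts gives 30  -67.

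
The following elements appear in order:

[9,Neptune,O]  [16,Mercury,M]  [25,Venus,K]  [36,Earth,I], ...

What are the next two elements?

For the first component, perfect squares: 3², 4², 5², …: 9, 16, 25, 36 → 49 → 64.
Planet: runs through the planets Mercury→Neptune; Neptune, Mercury, Venus, Earth → Mars → Jupiter.
Letter: O, M, K, I → G → E (letters move back 2 places in the alphabet).
Putting the parts together: [49,Mars,G] and then [64,Jupiter,E].

[49,Mars,G], [64,Jupiter,E]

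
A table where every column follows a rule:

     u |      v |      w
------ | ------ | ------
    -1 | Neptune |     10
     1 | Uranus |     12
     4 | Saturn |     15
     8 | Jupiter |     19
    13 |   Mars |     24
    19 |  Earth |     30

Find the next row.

For the column u, differences are 2, 3, 4, … (increasing by 1 each time): -1, 1, 4, 8, 13, 19 → 26.
Column v: runs backward through the planets Mercury→Neptune; Neptune, Uranus, Saturn, Jupiter, Mars, Earth → Venus.
Column w — always 11 more than the column u: 10, 12, 15, 19, 24, 30 → 37.
Putting it together: 26  Venus  37.

26  Venus  37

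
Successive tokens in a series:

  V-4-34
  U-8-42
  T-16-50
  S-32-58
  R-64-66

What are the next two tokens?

Letter: letters move back 1 place in the alphabet; V, U, T, S, R → Q → P.
Second component: ×2 each step; 4, 8, 16, 32, 64 → 128 → 256.
Third component: +8 each step, so 34, 42, 50, 58, 66 → 74 → 82.
Putting the parts together: Q-128-74 and then P-256-82.

Q-128-74 then P-256-82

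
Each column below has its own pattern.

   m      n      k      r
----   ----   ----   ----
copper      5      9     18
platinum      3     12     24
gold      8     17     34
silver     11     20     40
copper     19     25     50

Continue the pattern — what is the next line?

platinum  30  28  56

Column m: repeats copper → platinum → gold → silver, so copper, platinum, gold, silver, copper → platinum.
Column n goes 5, 3, 8, 11, 19 → 30 (each term is the sum of the two before it).
Column k: alternating steps +3, +5, +3, +5, …; 9, 12, 17, 20, 25 → 28.
Column r — always 2 × the column k: 18, 24, 34, 40, 50 → 56.
Putting it together: platinum  30  28  56.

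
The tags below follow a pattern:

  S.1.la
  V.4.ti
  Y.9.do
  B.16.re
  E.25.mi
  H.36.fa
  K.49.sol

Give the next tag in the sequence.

Letter — letters move forward 3 places in the alphabet, wrapping Z→A: S, V, Y, B, E, H, K → N.
Second component: 1, 4, 9, 16, 25, 36, 49 → 64 (perfect squares: 1², 2², 3², …).
Note: runs through the solfège scale do→ti; la, ti, do, re, mi, fa, sol → la.
Putting it together: N.64.la.

N.64.la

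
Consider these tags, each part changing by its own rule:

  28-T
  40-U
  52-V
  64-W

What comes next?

First component goes 28, 40, 52, 64 → 76 (+12 each step).
Letter — letters move forward 1 place in the alphabet: T, U, V, W → X.
Putting it together: 76-X.

76-X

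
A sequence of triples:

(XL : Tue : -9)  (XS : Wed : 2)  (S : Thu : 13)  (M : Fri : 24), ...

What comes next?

Size — runs through clothing sizes XS→XL: XL, XS, S, M → L.
For the day, runs through the weekdays Mon→Sun: Tue, Wed, Thu, Fri → Sat.
Third slot goes -9, 2, 13, 24 → 35 (+11 each step).
Combining the parts gives (L : Sat : 35).

(L : Sat : 35)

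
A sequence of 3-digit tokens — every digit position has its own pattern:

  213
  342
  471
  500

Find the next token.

For the first digit, +1 each step, mod 10: 2, 3, 4, 5 → 6.
Second digit: 1, 4, 7, 0 → 3 (+3 each step, mod 10).
For the third digit, −1 each step, mod 10: 3, 2, 1, 0 → 9.
Putting it together: 639.

639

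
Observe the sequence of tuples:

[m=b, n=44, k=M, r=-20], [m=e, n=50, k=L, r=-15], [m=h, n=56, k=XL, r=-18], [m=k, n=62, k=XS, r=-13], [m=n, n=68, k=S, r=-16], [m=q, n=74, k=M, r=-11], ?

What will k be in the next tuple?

L

K: repeats M → L → XL → XS → S, so M, L, XL, XS, S, M → L.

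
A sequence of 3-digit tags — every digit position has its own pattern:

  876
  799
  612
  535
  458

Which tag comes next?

371

First digit: 8, 7, 6, 5, 4 → 3 (−1 each step, mod 10).
Second digit: +2 each step, mod 10, so 7, 9, 1, 3, 5 → 7.
For the third digit, +3 each step, mod 10: 6, 9, 2, 5, 8 → 1.
So the next tag is 371.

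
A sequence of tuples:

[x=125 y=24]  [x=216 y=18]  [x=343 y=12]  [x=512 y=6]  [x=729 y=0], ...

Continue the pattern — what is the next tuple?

X: 125, 216, 343, 512, 729 → 1000 (perfect cubes: 5³, 6³, 7³, …).
Y: −6 each step; 24, 18, 12, 6, 0 → -6.
So the next tuple is [x=1000 y=-6].

[x=1000 y=-6]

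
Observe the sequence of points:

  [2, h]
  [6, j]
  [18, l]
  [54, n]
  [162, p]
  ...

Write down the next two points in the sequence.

First part: 2, 6, 18, 54, 162 → 486 → 1458 (×3 each step).
Letter — letters move forward 2 places in the alphabet: h, j, l, n, p → r → t.
So the next two points are [486, r] and [1458, t].

[486, r], [1458, t]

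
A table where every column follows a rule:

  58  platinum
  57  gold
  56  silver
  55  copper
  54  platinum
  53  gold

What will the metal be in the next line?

Metal: repeats platinum → gold → silver → copper; platinum, gold, silver, copper, platinum, gold → silver.

silver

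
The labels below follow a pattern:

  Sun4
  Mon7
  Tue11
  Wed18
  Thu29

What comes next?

For the day, runs through the weekdays Mon→Sun: Sun, Mon, Tue, Wed, Thu → Fri.
Second component: each term is the sum of the two before it; 4, 7, 11, 18, 29 → 47.
So the next label is Fri47.

Fri47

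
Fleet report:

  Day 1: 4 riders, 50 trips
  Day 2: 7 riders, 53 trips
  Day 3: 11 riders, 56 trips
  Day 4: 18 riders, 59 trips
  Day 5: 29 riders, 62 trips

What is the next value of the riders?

47

Riders — each term is the sum of the two before it: 4, 7, 11, 18, 29 → 47.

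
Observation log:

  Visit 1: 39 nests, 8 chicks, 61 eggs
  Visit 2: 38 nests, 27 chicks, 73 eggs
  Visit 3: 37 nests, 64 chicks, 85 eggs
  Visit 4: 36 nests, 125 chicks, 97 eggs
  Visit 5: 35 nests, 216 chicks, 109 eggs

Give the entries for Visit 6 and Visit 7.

Nests: −1 each step, so 39, 38, 37, 36, 35 → 34 → 33.
Chicks: perfect cubes: 2³, 3³, 4³, …; 8, 27, 64, 125, 216 → 343 → 512.
Eggs goes 61, 73, 85, 97, 109 → 121 → 133 (+12 each step).
So the next two rows are 34 nests, 343 chicks, 121 eggs and 33 nests, 512 chicks, 133 eggs.

34 nests, 343 chicks, 121 eggs; 33 nests, 512 chicks, 133 eggs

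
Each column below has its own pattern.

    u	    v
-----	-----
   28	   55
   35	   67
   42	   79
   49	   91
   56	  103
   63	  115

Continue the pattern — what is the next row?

Column u: +7 each step; 28, 35, 42, 49, 56, 63 → 70.
Column v goes 55, 67, 79, 91, 103, 115 → 127 (+12 each step).
So the next row is 70  127.

70  127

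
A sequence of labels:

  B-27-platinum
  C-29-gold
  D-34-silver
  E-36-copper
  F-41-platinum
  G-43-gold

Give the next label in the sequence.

Letter: letters move forward 1 place in the alphabet; B, C, D, E, F, G → H.
Second component — alternating steps +2, +5, +2, +5, …: 27, 29, 34, 36, 41, 43 → 48.
Metal: repeats platinum → gold → silver → copper; platinum, gold, silver, copper, platinum, gold → silver.
Combining the parts gives H-48-silver.

H-48-silver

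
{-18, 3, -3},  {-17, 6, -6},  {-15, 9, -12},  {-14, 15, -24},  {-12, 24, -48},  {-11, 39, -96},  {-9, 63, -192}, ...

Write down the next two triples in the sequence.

For the first entry, alternating steps +1, +2, +1, +2, …: -18, -17, -15, -14, -12, -11, -9 → -8 → -6.
Second entry: 3, 6, 9, 15, 24, 39, 63 → 102 → 165 (each term is the sum of the two before it).
Third entry goes -3, -6, -12, -24, -48, -96, -192 → -384 → -768 (×2 each step).
Putting the parts together: {-8, 102, -384} and then {-6, 165, -768}.

{-8, 102, -384}, {-6, 165, -768}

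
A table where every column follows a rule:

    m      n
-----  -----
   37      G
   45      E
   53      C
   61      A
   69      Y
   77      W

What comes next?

Column m goes 37, 45, 53, 61, 69, 77 → 85 (+8 each step).
For the column n, letters move back 2 places in the alphabet, wrapping A→Z: G, E, C, A, Y, W → U.
Combining the parts gives 85  U.

85  U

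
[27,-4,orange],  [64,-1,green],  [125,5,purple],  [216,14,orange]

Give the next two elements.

For the first slot, perfect cubes: 3³, 4³, 5³, …: 27, 64, 125, 216 → 343 → 512.
Second slot: differences are 3, 6, 9, … (increasing by 3 each time); -4, -1, 5, 14 → 26 → 41.
Colour goes orange, green, purple, orange → green → purple (repeats orange → green → purple).
So the next two elements are [343,26,green] and [512,41,purple].

[343,26,green], [512,41,purple]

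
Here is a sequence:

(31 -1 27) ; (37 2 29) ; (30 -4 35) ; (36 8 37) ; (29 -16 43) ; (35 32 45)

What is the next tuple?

First part: alternating steps +6, −7, +6, −7, …; 31, 37, 30, 36, 29, 35 → 28.
Second part: ×(-2) each step, so -1, 2, -4, 8, -16, 32 → -64.
Third part: 27, 29, 35, 37, 43, 45 → 51 (alternating steps +2, +6, +2, +6, …).
Putting it together: (28 -64 51).

(28 -64 51)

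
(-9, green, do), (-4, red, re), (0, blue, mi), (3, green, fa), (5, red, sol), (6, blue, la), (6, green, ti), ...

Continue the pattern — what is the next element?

First slot: differences are 5, 4, 3, … (decreasing by 1 each time); -9, -4, 0, 3, 5, 6, 6 → 5.
Colour goes green, red, blue, green, red, blue, green → red (repeats green → red → blue).
Note: do, re, mi, fa, sol, la, ti → do (runs through the solfège scale do→ti).
Combining the parts gives (5, red, do).

(5, red, do)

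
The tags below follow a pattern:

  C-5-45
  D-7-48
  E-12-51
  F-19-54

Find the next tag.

Letter: letters move forward 1 place in the alphabet, so C, D, E, F → G.
For the second component, each term is the sum of the two before it: 5, 7, 12, 19 → 31.
Third component: +3 each step; 45, 48, 51, 54 → 57.
Combining the parts gives G-31-57.

G-31-57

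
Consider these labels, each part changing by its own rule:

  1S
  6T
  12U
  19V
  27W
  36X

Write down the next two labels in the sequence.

First component: 1, 6, 12, 19, 27, 36 → 46 → 57 (differences are 5, 6, 7, … (increasing by 1 each time)).
Letter — letters move forward 1 place in the alphabet: S, T, U, V, W, X → Y → Z.
So the next two labels are 46Y and 57Z.

46Y then 57Z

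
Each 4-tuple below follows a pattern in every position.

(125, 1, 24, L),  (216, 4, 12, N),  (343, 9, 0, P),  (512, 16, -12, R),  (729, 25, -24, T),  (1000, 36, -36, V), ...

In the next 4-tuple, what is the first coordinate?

First coordinate: 125, 216, 343, 512, 729, 1000 → 1331 (perfect cubes: 5³, 6³, 7³, …).

1331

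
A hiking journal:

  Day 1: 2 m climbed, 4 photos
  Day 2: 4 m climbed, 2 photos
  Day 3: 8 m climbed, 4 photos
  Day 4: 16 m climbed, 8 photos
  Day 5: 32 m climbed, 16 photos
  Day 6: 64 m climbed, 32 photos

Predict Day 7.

For the m climbed, ×2 each step: 2, 4, 8, 16, 32, 64 → 128.
Photos — always the previous value of the m climbed: 4, 2, 4, 8, 16, 32 → 64.
Combining the parts gives 128 m climbed, 64 photos.

128 m climbed, 64 photos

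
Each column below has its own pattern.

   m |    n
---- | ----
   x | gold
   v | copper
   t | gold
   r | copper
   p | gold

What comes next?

Column m goes x, v, t, r, p → n (letters move back 2 places in the alphabet).
Column n: gold, copper, gold, copper, gold → copper (alternates gold ↔ copper).
So the next line is n  copper.

n  copper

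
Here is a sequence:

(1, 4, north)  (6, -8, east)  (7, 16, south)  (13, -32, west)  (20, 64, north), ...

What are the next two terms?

(33, -128, east), (53, 256, south)

For the first component, each term is the sum of the two before it: 1, 6, 7, 13, 20 → 33 → 53.
Second component goes 4, -8, 16, -32, 64 → -128 → 256 (×(-2) each step).
Direction: repeats north → east → south → west; north, east, south, west, north → east → south.
Putting the parts together: (33, -128, east) and then (53, 256, south).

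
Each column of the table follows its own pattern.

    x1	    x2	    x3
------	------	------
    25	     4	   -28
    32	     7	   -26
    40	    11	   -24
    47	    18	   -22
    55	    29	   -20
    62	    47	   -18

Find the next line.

70  76  -16

Column x1: alternating steps +7, +8, +7, +8, …; 25, 32, 40, 47, 55, 62 → 70.
For the column x2, each term is the sum of the two before it: 4, 7, 11, 18, 29, 47 → 76.
Column x3 goes -28, -26, -24, -22, -20, -18 → -16 (+2 each step).
Putting it together: 70  76  -16.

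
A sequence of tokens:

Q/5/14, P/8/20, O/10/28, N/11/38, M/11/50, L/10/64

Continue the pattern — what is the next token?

K/8/80

Letter: letters move back 1 place in the alphabet, so Q, P, O, N, M, L → K.
Second component: differences are 3, 2, 1, … (decreasing by 1 each time); 5, 8, 10, 11, 11, 10 → 8.
Third component: differences are 6, 8, 10, … (increasing by 2 each time), so 14, 20, 28, 38, 50, 64 → 80.
Putting it together: K/8/80.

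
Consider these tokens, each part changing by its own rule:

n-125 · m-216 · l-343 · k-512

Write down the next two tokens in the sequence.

Letter: letters move back 1 place in the alphabet, so n, m, l, k → j → i.
Second component: 125, 216, 343, 512 → 729 → 1000 (perfect cubes: 5³, 6³, 7³, …).
So the next two tokens are j-729 and i-1000.

j-729 then i-1000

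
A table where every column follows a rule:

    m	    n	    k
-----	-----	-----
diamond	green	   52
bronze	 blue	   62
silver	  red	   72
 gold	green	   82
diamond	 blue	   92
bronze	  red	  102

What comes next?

silver  green  112

Column m goes diamond, bronze, silver, gold, diamond, bronze → silver (repeats diamond → bronze → silver → gold).
Column n: repeats green → blue → red; green, blue, red, green, blue, red → green.
Column k: +10 each step, so 52, 62, 72, 82, 92, 102 → 112.
Combining the parts gives silver  green  112.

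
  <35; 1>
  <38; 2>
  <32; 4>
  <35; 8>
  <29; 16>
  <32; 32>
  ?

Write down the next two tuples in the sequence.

<26; 64>, <29; 128>

First part goes 35, 38, 32, 35, 29, 32 → 26 → 29 (alternating steps +3, −6, +3, −6, …).
For the second part, ×2 each step: 1, 2, 4, 8, 16, 32 → 64 → 128.
Putting the parts together: <26; 64> and then <29; 128>.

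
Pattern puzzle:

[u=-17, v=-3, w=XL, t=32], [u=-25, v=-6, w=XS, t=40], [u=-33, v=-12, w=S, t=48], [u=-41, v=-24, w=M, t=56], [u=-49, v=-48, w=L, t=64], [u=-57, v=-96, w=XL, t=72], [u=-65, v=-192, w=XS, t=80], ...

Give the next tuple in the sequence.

[u=-73, v=-384, w=S, t=88]

U: −8 each step; -17, -25, -33, -41, -49, -57, -65 → -73.
V: ×2 each step; -3, -6, -12, -24, -48, -96, -192 → -384.
W — repeats XL → XS → S → M → L: XL, XS, S, M, L, XL, XS → S.
T goes 32, 40, 48, 56, 64, 72, 80 → 88 (together with the u always sums to 15).
Combining the parts gives [u=-73, v=-384, w=S, t=88].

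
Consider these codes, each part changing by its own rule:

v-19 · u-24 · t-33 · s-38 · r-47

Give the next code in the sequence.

For the letter, letters move back 1 place in the alphabet: v, u, t, s, r → q.
Second component goes 19, 24, 33, 38, 47 → 52 (alternating steps +5, +9, +5, +9, …).
So the next code is q-52.

q-52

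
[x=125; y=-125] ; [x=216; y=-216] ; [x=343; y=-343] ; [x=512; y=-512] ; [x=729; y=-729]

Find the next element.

X goes 125, 216, 343, 512, 729 → 1000 (perfect cubes: 5³, 6³, 7³, …).
Y goes -125, -216, -343, -512, -729 → -1000 (always the negative of the x).
So the next element is [x=1000; y=-1000].

[x=1000; y=-1000]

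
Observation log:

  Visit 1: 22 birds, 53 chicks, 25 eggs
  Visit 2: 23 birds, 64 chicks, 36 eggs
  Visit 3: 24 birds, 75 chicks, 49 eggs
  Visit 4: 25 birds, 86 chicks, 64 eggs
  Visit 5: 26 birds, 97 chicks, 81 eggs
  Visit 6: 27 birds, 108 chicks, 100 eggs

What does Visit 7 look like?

28 birds, 119 chicks, 121 eggs

Birds: +1 each step, so 22, 23, 24, 25, 26, 27 → 28.
For the chicks, +11 each step: 53, 64, 75, 86, 97, 108 → 119.
For the eggs, perfect squares: 5², 6², 7², …: 25, 36, 49, 64, 81, 100 → 121.
So the next record is 28 birds, 119 chicks, 121 eggs.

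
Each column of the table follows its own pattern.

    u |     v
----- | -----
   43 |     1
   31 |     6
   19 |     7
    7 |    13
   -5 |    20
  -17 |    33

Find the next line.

-29  53

Column u: −12 each step, so 43, 31, 19, 7, -5, -17 → -29.
Column v: 1, 6, 7, 13, 20, 33 → 53 (each term is the sum of the two before it).
Combining the parts gives -29  53.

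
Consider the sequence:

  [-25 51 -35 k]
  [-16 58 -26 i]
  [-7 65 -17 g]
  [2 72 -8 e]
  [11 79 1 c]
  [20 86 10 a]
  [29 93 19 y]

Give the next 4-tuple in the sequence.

[38 100 28 w]

First component — +9 each step: -25, -16, -7, 2, 11, 20, 29 → 38.
Second component: +7 each step; 51, 58, 65, 72, 79, 86, 93 → 100.
Third component: always 10 less than the first component; -35, -26, -17, -8, 1, 10, 19 → 28.
Letter: letters move back 2 places in the alphabet, wrapping A→Z; k, i, g, e, c, a, y → w.
Combining the parts gives [38 100 28 w].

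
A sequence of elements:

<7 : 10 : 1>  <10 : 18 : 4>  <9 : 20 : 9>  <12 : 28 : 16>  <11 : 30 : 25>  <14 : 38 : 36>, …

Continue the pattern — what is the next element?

First component: 7, 10, 9, 12, 11, 14 → 13 (alternating steps +3, −1, +3, −1, …).
Second component goes 10, 18, 20, 28, 30, 38 → 40 (alternating steps +8, +2, +8, +2, …).
Third component: perfect squares: 1², 2², 3², …, so 1, 4, 9, 16, 25, 36 → 49.
Putting it together: <13 : 40 : 49>.

<13 : 40 : 49>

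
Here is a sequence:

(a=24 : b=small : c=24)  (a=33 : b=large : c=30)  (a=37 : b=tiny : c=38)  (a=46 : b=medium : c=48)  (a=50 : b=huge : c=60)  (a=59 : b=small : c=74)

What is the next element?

(a=63 : b=large : c=90)

A — alternating steps +9, +4, +9, +4, …: 24, 33, 37, 46, 50, 59 → 63.
B goes small, large, tiny, medium, huge, small → large (repeats small → large → tiny → medium → huge).
For the c, differences are 6, 8, 10, … (increasing by 2 each time): 24, 30, 38, 48, 60, 74 → 90.
Putting it together: (a=63 : b=large : c=90).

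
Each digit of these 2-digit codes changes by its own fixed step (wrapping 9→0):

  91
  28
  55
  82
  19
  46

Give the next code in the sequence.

73

For the first digit, +3 each step, mod 10: 9, 2, 5, 8, 1, 4 → 7.
Second digit goes 1, 8, 5, 2, 9, 6 → 3 (−3 each step, mod 10).
Putting it together: 73.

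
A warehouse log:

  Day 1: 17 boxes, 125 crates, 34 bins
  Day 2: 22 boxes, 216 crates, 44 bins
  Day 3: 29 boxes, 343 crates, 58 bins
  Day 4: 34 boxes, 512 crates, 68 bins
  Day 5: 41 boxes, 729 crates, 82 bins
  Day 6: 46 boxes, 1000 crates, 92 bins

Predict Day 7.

Boxes: alternating steps +5, +7, +5, +7, …; 17, 22, 29, 34, 41, 46 → 53.
Crates goes 125, 216, 343, 512, 729, 1000 → 1331 (perfect cubes: 5³, 6³, 7³, …).
Bins: always 2 × the boxes; 34, 44, 58, 68, 82, 92 → 106.
So the next line is 53 boxes, 1331 crates, 106 bins.

53 boxes, 1331 crates, 106 bins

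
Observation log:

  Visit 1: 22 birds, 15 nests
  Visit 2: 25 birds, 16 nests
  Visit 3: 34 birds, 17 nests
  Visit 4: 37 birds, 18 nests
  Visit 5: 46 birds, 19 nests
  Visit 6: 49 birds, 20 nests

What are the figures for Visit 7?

58 birds, 21 nests

For the birds, alternating steps +3, +9, +3, +9, …: 22, 25, 34, 37, 46, 49 → 58.
For the nests, +1 each step: 15, 16, 17, 18, 19, 20 → 21.
So the next row is 58 birds, 21 nests.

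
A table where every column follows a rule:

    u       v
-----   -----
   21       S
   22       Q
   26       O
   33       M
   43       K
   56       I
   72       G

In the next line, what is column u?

91

Column u: differences are 1, 4, 7, … (increasing by 3 each time); 21, 22, 26, 33, 43, 56, 72 → 91.
For the column v, letters move back 2 places in the alphabet: S, Q, O, M, K, I, G → E.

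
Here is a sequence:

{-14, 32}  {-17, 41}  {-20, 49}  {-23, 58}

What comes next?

{-26, 66}

First slot: −3 each step; -14, -17, -20, -23 → -26.
Second slot: alternating steps +9, +8, +9, +8, …; 32, 41, 49, 58 → 66.
Putting it together: {-26, 66}.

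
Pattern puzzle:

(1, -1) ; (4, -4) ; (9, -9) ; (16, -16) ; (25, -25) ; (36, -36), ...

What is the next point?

First slot: perfect squares: 1², 2², 3², …; 1, 4, 9, 16, 25, 36 → 49.
For the second slot, always the negative of the first slot: -1, -4, -9, -16, -25, -36 → -49.
Putting it together: (49, -49).

(49, -49)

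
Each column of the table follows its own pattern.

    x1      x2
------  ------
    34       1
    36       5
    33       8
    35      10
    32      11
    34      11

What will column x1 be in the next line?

31

Column x1 — alternating steps +2, −3, +2, −3, …: 34, 36, 33, 35, 32, 34 → 31.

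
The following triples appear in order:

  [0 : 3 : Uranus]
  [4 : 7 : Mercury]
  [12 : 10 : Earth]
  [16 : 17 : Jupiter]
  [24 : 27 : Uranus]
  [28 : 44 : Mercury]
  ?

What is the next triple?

First part goes 0, 4, 12, 16, 24, 28 → 36 (alternating steps +4, +8, +4, +8, …).
Second part: 3, 7, 10, 17, 27, 44 → 71 (each term is the sum of the two before it).
For the planet, repeats Uranus → Mercury → Earth → Jupiter: Uranus, Mercury, Earth, Jupiter, Uranus, Mercury → Earth.
So the next triple is [36 : 71 : Earth].

[36 : 71 : Earth]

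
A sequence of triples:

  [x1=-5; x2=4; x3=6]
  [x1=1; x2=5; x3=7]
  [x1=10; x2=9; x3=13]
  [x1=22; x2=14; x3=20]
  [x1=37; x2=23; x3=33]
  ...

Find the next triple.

X1: differences are 6, 9, 12, … (increasing by 3 each time); -5, 1, 10, 22, 37 → 55.
X2: 4, 5, 9, 14, 23 → 37 (each term is the sum of the two before it).
X3: 6, 7, 13, 20, 33 → 53 (each term is the sum of the two before it).
Putting it together: [x1=55; x2=37; x3=53].

[x1=55; x2=37; x3=53]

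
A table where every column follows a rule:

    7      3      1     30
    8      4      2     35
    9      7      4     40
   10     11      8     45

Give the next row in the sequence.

First component: +1 each step; 7, 8, 9, 10 → 11.
For the second component, each term is the sum of the two before it: 3, 4, 7, 11 → 18.
Third component — ×2 each step: 1, 2, 4, 8 → 16.
For the fourth component, +5 each step: 30, 35, 40, 45 → 50.
Combining the parts gives 11  18  16  50.

11  18  16  50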